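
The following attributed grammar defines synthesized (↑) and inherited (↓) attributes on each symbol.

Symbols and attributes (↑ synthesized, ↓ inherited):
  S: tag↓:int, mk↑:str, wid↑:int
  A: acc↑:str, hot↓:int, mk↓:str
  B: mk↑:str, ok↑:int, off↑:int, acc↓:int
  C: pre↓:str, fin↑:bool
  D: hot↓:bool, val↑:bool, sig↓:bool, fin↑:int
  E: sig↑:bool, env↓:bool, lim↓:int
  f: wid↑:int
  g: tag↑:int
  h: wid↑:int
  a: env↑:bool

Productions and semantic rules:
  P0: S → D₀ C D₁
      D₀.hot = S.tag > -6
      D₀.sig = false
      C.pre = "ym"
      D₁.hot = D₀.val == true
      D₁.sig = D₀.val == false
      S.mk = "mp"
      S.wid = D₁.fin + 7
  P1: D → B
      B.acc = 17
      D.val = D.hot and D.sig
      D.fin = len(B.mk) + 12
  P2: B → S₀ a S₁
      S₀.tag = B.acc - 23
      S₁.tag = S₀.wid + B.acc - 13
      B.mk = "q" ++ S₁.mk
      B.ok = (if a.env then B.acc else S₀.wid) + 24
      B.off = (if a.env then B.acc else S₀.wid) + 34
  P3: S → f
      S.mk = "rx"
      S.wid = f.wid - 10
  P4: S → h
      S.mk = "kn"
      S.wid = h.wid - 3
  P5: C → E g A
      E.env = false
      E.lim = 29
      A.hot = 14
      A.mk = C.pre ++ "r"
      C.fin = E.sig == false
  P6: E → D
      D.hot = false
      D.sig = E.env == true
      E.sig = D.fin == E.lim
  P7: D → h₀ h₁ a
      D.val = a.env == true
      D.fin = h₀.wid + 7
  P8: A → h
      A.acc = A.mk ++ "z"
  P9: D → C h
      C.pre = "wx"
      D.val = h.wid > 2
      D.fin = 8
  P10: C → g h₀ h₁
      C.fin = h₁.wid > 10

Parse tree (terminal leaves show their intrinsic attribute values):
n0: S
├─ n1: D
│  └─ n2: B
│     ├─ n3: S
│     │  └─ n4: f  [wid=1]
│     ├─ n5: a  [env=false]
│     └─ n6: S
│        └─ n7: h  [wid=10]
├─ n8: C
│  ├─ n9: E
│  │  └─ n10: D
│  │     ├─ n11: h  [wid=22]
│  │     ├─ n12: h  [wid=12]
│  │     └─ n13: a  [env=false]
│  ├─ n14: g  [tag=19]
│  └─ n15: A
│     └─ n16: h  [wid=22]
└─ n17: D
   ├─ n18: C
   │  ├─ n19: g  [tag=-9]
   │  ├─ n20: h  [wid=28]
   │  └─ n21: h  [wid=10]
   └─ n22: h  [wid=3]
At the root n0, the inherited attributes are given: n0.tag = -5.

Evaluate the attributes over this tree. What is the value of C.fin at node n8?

false

1. n0.tag = -5  [given at root]
2. n1.hot = true  [S.tag > -6]
3. n1.sig = false  [false]
4. n2.acc = 17  [17]
5. n3.tag = -6  [B.acc - 23]
6. n4.wid = 1  [terminal]
7. n3.mk = "rx"  ["rx"]
8. n3.wid = -9  [f.wid - 10]
9. n5.env = false  [terminal]
10. n6.tag = -5  [S₀.wid + B.acc - 13]
11. n7.wid = 10  [terminal]
12. n6.mk = "kn"  ["kn"]
13. n6.wid = 7  [h.wid - 3]
14. n2.mk = "qkn"  ["q" ++ S₁.mk]
15. n2.ok = 15  [(if a.env then B.acc else S₀.wid) + 24]
16. n2.off = 25  [(if a.env then B.acc else S₀.wid) + 34]
17. n1.val = false  [D.hot and D.sig]
18. n1.fin = 15  [len(B.mk) + 12]
19. n8.pre = "ym"  ["ym"]
20. n9.env = false  [false]
21. n9.lim = 29  [29]
22. n10.hot = false  [false]
23. n10.sig = false  [E.env == true]
24. n11.wid = 22  [terminal]
25. n12.wid = 12  [terminal]
26. n13.env = false  [terminal]
27. n10.val = false  [a.env == true]
28. n10.fin = 29  [h₀.wid + 7]
29. n9.sig = true  [D.fin == E.lim]
30. n14.tag = 19  [terminal]
31. n15.hot = 14  [14]
32. n15.mk = "ymr"  [C.pre ++ "r"]
33. n16.wid = 22  [terminal]
34. n15.acc = "ymrz"  [A.mk ++ "z"]
35. n8.fin = false  [E.sig == false]
36. n17.hot = false  [D₀.val == true]
37. n17.sig = true  [D₀.val == false]
38. n18.pre = "wx"  ["wx"]
39. n19.tag = -9  [terminal]
40. n20.wid = 28  [terminal]
41. n21.wid = 10  [terminal]
42. n18.fin = false  [h₁.wid > 10]
43. n22.wid = 3  [terminal]
44. n17.val = true  [h.wid > 2]
45. n17.fin = 8  [8]
46. n0.mk = "mp"  ["mp"]
47. n0.wid = 15  [D₁.fin + 7]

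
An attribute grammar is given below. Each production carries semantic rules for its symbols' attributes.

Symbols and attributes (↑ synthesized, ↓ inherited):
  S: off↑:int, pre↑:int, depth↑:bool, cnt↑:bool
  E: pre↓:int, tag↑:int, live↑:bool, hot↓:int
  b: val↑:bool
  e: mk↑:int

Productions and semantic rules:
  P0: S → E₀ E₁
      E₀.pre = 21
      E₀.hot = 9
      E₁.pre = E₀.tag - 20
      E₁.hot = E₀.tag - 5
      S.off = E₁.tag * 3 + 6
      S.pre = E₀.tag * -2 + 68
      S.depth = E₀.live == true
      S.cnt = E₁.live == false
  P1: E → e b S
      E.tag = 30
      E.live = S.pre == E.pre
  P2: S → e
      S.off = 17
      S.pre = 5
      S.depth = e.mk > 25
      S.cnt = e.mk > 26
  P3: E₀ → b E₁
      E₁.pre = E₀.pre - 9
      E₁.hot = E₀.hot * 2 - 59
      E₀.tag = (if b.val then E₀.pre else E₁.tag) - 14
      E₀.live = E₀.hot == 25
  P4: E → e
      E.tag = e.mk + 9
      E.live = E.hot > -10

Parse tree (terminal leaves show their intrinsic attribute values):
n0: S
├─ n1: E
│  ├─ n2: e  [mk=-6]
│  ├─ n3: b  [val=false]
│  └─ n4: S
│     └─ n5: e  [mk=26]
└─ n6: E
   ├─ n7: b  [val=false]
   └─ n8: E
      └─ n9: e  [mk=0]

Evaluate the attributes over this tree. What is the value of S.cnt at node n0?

1. n1.pre = 21  [21]
2. n1.hot = 9  [9]
3. n2.mk = -6  [terminal]
4. n3.val = false  [terminal]
5. n5.mk = 26  [terminal]
6. n4.off = 17  [17]
7. n4.pre = 5  [5]
8. n4.depth = true  [e.mk > 25]
9. n4.cnt = false  [e.mk > 26]
10. n1.tag = 30  [30]
11. n1.live = false  [S.pre == E.pre]
12. n6.pre = 10  [E₀.tag - 20]
13. n6.hot = 25  [E₀.tag - 5]
14. n7.val = false  [terminal]
15. n8.pre = 1  [E₀.pre - 9]
16. n8.hot = -9  [E₀.hot * 2 - 59]
17. n9.mk = 0  [terminal]
18. n8.tag = 9  [e.mk + 9]
19. n8.live = true  [E.hot > -10]
20. n6.tag = -5  [(if b.val then E₀.pre else E₁.tag) - 14]
21. n6.live = true  [E₀.hot == 25]
22. n0.off = -9  [E₁.tag * 3 + 6]
23. n0.pre = 8  [E₀.tag * -2 + 68]
24. n0.depth = false  [E₀.live == true]
25. n0.cnt = false  [E₁.live == false]

false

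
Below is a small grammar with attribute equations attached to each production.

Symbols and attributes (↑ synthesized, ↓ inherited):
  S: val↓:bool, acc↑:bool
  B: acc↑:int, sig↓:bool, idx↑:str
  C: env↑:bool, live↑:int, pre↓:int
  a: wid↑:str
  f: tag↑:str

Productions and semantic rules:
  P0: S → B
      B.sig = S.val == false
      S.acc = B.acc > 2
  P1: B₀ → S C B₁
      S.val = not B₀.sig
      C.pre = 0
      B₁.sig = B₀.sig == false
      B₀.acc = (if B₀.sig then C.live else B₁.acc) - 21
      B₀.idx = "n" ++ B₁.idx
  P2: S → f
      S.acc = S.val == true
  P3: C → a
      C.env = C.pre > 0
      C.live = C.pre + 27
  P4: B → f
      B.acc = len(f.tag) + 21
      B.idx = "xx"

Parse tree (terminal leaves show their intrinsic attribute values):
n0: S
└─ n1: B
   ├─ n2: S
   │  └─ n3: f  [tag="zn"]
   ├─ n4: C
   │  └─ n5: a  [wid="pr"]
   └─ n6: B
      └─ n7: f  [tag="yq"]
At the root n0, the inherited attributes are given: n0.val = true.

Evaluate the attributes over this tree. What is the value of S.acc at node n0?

false

1. n0.val = true  [given at root]
2. n1.sig = false  [S.val == false]
3. n2.val = true  [not B₀.sig]
4. n3.tag = "zn"  [terminal]
5. n2.acc = true  [S.val == true]
6. n4.pre = 0  [0]
7. n5.wid = "pr"  [terminal]
8. n4.env = false  [C.pre > 0]
9. n4.live = 27  [C.pre + 27]
10. n6.sig = true  [B₀.sig == false]
11. n7.tag = "yq"  [terminal]
12. n6.acc = 23  [len(f.tag) + 21]
13. n6.idx = "xx"  ["xx"]
14. n1.acc = 2  [(if B₀.sig then C.live else B₁.acc) - 21]
15. n1.idx = "nxx"  ["n" ++ B₁.idx]
16. n0.acc = false  [B.acc > 2]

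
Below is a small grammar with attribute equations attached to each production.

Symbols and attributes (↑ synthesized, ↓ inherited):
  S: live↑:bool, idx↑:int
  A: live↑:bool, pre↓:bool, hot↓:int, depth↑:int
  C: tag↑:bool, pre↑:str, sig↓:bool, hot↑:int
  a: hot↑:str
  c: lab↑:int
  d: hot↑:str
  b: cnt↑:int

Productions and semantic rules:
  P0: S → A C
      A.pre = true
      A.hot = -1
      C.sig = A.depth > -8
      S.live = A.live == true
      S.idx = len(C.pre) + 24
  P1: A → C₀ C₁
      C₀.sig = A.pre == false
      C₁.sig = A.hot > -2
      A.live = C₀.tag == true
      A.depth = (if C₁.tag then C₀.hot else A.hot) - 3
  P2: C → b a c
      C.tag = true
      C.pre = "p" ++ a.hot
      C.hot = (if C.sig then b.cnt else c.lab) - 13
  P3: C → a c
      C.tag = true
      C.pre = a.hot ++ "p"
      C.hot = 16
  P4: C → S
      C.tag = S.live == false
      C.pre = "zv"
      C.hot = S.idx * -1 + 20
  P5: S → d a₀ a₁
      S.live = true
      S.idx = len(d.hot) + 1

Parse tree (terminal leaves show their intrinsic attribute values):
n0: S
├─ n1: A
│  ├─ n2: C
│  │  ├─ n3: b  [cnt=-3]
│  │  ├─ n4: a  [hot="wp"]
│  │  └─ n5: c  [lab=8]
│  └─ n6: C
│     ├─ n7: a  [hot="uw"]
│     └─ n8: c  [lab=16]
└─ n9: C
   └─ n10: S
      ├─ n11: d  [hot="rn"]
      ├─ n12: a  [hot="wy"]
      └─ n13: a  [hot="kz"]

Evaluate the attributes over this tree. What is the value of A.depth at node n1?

1. n1.pre = true  [true]
2. n1.hot = -1  [-1]
3. n2.sig = false  [A.pre == false]
4. n3.cnt = -3  [terminal]
5. n4.hot = "wp"  [terminal]
6. n5.lab = 8  [terminal]
7. n2.tag = true  [true]
8. n2.pre = "pwp"  ["p" ++ a.hot]
9. n2.hot = -5  [(if C.sig then b.cnt else c.lab) - 13]
10. n6.sig = true  [A.hot > -2]
11. n7.hot = "uw"  [terminal]
12. n8.lab = 16  [terminal]
13. n6.tag = true  [true]
14. n6.pre = "uwp"  [a.hot ++ "p"]
15. n6.hot = 16  [16]
16. n1.live = true  [C₀.tag == true]
17. n1.depth = -8  [(if C₁.tag then C₀.hot else A.hot) - 3]
18. n9.sig = false  [A.depth > -8]
19. n11.hot = "rn"  [terminal]
20. n12.hot = "wy"  [terminal]
21. n13.hot = "kz"  [terminal]
22. n10.live = true  [true]
23. n10.idx = 3  [len(d.hot) + 1]
24. n9.tag = false  [S.live == false]
25. n9.pre = "zv"  ["zv"]
26. n9.hot = 17  [S.idx * -1 + 20]
27. n0.live = true  [A.live == true]
28. n0.idx = 26  [len(C.pre) + 24]

-8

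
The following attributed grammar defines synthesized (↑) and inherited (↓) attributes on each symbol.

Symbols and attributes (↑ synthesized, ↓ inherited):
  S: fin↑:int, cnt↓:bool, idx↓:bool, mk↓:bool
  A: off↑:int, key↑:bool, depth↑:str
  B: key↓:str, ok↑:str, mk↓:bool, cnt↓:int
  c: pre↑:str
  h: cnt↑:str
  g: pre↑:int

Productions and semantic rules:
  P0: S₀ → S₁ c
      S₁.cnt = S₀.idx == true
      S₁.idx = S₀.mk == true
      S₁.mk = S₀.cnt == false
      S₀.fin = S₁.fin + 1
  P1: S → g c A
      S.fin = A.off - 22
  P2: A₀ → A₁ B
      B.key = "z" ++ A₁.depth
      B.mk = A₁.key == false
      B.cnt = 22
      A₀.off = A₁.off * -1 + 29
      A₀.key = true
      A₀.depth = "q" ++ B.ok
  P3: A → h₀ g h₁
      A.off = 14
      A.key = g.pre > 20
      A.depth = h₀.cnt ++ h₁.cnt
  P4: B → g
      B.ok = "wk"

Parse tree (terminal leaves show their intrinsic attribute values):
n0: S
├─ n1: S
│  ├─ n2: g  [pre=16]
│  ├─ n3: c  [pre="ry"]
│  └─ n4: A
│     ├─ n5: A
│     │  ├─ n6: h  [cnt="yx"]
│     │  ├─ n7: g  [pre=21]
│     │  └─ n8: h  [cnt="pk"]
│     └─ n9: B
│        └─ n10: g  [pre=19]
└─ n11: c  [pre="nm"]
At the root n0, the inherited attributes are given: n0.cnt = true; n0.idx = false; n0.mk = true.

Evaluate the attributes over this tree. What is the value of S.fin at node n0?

1. n0.cnt = true  [given at root]
2. n0.idx = false  [given at root]
3. n0.mk = true  [given at root]
4. n1.cnt = false  [S₀.idx == true]
5. n1.idx = true  [S₀.mk == true]
6. n1.mk = false  [S₀.cnt == false]
7. n2.pre = 16  [terminal]
8. n3.pre = "ry"  [terminal]
9. n6.cnt = "yx"  [terminal]
10. n7.pre = 21  [terminal]
11. n8.cnt = "pk"  [terminal]
12. n5.off = 14  [14]
13. n5.key = true  [g.pre > 20]
14. n5.depth = "yxpk"  [h₀.cnt ++ h₁.cnt]
15. n9.key = "zyxpk"  ["z" ++ A₁.depth]
16. n9.mk = false  [A₁.key == false]
17. n9.cnt = 22  [22]
18. n10.pre = 19  [terminal]
19. n9.ok = "wk"  ["wk"]
20. n4.off = 15  [A₁.off * -1 + 29]
21. n4.key = true  [true]
22. n4.depth = "qwk"  ["q" ++ B.ok]
23. n1.fin = -7  [A.off - 22]
24. n11.pre = "nm"  [terminal]
25. n0.fin = -6  [S₁.fin + 1]

-6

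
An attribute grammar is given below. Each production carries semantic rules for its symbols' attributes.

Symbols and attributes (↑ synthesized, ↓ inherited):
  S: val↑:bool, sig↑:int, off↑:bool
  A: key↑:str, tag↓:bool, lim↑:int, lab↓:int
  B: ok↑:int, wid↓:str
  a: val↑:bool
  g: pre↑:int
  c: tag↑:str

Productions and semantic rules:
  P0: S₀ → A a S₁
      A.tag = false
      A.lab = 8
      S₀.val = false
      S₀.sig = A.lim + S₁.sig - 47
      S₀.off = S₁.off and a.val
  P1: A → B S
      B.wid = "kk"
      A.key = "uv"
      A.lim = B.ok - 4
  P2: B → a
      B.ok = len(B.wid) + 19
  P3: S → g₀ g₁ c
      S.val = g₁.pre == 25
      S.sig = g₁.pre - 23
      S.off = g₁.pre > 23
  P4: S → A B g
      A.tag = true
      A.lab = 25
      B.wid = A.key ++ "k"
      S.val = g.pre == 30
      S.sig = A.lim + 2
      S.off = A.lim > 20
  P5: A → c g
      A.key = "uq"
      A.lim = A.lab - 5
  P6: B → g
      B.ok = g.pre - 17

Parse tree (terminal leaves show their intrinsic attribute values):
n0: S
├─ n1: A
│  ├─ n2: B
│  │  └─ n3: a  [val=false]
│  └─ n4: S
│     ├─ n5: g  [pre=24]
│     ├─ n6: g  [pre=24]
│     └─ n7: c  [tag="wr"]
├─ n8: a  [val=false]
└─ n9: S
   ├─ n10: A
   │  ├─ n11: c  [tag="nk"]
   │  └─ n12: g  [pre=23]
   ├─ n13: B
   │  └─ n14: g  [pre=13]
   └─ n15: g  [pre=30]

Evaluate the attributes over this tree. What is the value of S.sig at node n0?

-8

1. n1.tag = false  [false]
2. n1.lab = 8  [8]
3. n2.wid = "kk"  ["kk"]
4. n3.val = false  [terminal]
5. n2.ok = 21  [len(B.wid) + 19]
6. n5.pre = 24  [terminal]
7. n6.pre = 24  [terminal]
8. n7.tag = "wr"  [terminal]
9. n4.val = false  [g₁.pre == 25]
10. n4.sig = 1  [g₁.pre - 23]
11. n4.off = true  [g₁.pre > 23]
12. n1.key = "uv"  ["uv"]
13. n1.lim = 17  [B.ok - 4]
14. n8.val = false  [terminal]
15. n10.tag = true  [true]
16. n10.lab = 25  [25]
17. n11.tag = "nk"  [terminal]
18. n12.pre = 23  [terminal]
19. n10.key = "uq"  ["uq"]
20. n10.lim = 20  [A.lab - 5]
21. n13.wid = "uqk"  [A.key ++ "k"]
22. n14.pre = 13  [terminal]
23. n13.ok = -4  [g.pre - 17]
24. n15.pre = 30  [terminal]
25. n9.val = true  [g.pre == 30]
26. n9.sig = 22  [A.lim + 2]
27. n9.off = false  [A.lim > 20]
28. n0.val = false  [false]
29. n0.sig = -8  [A.lim + S₁.sig - 47]
30. n0.off = false  [S₁.off and a.val]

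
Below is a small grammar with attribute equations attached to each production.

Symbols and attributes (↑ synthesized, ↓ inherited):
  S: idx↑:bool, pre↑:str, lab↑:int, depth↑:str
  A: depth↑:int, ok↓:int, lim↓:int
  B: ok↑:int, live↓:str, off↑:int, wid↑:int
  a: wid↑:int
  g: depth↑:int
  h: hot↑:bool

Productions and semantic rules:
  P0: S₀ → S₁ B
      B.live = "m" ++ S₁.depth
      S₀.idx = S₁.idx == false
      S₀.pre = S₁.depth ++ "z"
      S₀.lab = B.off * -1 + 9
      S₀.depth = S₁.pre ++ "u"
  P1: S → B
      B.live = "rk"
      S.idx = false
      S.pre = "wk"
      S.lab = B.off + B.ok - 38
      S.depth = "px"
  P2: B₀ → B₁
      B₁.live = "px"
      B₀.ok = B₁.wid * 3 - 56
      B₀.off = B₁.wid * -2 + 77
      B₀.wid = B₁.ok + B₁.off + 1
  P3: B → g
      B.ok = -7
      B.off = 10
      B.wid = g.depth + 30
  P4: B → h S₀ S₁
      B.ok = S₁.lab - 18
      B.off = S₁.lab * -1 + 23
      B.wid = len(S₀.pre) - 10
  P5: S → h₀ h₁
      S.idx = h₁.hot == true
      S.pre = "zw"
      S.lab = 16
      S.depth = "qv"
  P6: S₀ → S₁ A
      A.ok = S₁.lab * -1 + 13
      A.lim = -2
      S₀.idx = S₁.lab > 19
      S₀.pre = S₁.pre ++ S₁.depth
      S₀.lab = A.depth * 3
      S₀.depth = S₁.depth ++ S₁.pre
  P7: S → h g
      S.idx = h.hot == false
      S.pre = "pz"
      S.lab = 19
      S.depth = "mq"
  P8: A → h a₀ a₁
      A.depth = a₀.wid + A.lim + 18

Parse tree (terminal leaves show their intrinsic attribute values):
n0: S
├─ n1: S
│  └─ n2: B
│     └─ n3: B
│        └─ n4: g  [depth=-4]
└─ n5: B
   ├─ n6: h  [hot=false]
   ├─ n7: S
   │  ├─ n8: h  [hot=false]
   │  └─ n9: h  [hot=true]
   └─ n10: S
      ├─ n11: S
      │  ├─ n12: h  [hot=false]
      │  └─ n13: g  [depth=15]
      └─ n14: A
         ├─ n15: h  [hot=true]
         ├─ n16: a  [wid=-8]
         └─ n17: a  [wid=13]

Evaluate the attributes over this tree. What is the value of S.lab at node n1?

1. n2.live = "rk"  ["rk"]
2. n3.live = "px"  ["px"]
3. n4.depth = -4  [terminal]
4. n3.ok = -7  [-7]
5. n3.off = 10  [10]
6. n3.wid = 26  [g.depth + 30]
7. n2.ok = 22  [B₁.wid * 3 - 56]
8. n2.off = 25  [B₁.wid * -2 + 77]
9. n2.wid = 4  [B₁.ok + B₁.off + 1]
10. n1.idx = false  [false]
11. n1.pre = "wk"  ["wk"]
12. n1.lab = 9  [B.off + B.ok - 38]
13. n1.depth = "px"  ["px"]
14. n5.live = "mpx"  ["m" ++ S₁.depth]
15. n6.hot = false  [terminal]
16. n8.hot = false  [terminal]
17. n9.hot = true  [terminal]
18. n7.idx = true  [h₁.hot == true]
19. n7.pre = "zw"  ["zw"]
20. n7.lab = 16  [16]
21. n7.depth = "qv"  ["qv"]
22. n12.hot = false  [terminal]
23. n13.depth = 15  [terminal]
24. n11.idx = true  [h.hot == false]
25. n11.pre = "pz"  ["pz"]
26. n11.lab = 19  [19]
27. n11.depth = "mq"  ["mq"]
28. n14.ok = -6  [S₁.lab * -1 + 13]
29. n14.lim = -2  [-2]
30. n15.hot = true  [terminal]
31. n16.wid = -8  [terminal]
32. n17.wid = 13  [terminal]
33. n14.depth = 8  [a₀.wid + A.lim + 18]
34. n10.idx = false  [S₁.lab > 19]
35. n10.pre = "pzmq"  [S₁.pre ++ S₁.depth]
36. n10.lab = 24  [A.depth * 3]
37. n10.depth = "mqpz"  [S₁.depth ++ S₁.pre]
38. n5.ok = 6  [S₁.lab - 18]
39. n5.off = -1  [S₁.lab * -1 + 23]
40. n5.wid = -8  [len(S₀.pre) - 10]
41. n0.idx = true  [S₁.idx == false]
42. n0.pre = "pxz"  [S₁.depth ++ "z"]
43. n0.lab = 10  [B.off * -1 + 9]
44. n0.depth = "wku"  [S₁.pre ++ "u"]

9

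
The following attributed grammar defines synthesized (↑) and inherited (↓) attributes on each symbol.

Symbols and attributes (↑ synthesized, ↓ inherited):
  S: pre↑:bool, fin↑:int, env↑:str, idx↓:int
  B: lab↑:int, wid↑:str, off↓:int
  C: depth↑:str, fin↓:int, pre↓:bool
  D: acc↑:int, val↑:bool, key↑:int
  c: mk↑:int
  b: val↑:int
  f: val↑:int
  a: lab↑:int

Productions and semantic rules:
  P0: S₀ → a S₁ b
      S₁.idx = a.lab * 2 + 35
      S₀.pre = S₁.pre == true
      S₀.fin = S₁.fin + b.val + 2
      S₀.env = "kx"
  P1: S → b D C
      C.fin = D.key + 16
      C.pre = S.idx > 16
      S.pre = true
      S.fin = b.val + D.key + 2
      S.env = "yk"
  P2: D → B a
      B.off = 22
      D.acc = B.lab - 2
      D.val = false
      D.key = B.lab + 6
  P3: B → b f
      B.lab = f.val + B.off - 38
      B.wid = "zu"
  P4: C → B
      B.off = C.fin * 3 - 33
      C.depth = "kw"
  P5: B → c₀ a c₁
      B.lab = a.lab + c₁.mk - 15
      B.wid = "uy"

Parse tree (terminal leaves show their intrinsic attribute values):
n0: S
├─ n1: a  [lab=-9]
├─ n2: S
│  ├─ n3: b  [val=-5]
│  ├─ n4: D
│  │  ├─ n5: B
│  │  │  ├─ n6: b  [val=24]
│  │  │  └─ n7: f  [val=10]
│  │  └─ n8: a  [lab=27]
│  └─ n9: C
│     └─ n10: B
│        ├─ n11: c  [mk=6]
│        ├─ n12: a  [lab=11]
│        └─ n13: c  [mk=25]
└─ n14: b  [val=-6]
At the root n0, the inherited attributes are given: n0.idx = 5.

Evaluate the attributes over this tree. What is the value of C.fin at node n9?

16

1. n0.idx = 5  [given at root]
2. n1.lab = -9  [terminal]
3. n2.idx = 17  [a.lab * 2 + 35]
4. n3.val = -5  [terminal]
5. n5.off = 22  [22]
6. n6.val = 24  [terminal]
7. n7.val = 10  [terminal]
8. n5.lab = -6  [f.val + B.off - 38]
9. n5.wid = "zu"  ["zu"]
10. n8.lab = 27  [terminal]
11. n4.acc = -8  [B.lab - 2]
12. n4.val = false  [false]
13. n4.key = 0  [B.lab + 6]
14. n9.fin = 16  [D.key + 16]
15. n9.pre = true  [S.idx > 16]
16. n10.off = 15  [C.fin * 3 - 33]
17. n11.mk = 6  [terminal]
18. n12.lab = 11  [terminal]
19. n13.mk = 25  [terminal]
20. n10.lab = 21  [a.lab + c₁.mk - 15]
21. n10.wid = "uy"  ["uy"]
22. n9.depth = "kw"  ["kw"]
23. n2.pre = true  [true]
24. n2.fin = -3  [b.val + D.key + 2]
25. n2.env = "yk"  ["yk"]
26. n14.val = -6  [terminal]
27. n0.pre = true  [S₁.pre == true]
28. n0.fin = -7  [S₁.fin + b.val + 2]
29. n0.env = "kx"  ["kx"]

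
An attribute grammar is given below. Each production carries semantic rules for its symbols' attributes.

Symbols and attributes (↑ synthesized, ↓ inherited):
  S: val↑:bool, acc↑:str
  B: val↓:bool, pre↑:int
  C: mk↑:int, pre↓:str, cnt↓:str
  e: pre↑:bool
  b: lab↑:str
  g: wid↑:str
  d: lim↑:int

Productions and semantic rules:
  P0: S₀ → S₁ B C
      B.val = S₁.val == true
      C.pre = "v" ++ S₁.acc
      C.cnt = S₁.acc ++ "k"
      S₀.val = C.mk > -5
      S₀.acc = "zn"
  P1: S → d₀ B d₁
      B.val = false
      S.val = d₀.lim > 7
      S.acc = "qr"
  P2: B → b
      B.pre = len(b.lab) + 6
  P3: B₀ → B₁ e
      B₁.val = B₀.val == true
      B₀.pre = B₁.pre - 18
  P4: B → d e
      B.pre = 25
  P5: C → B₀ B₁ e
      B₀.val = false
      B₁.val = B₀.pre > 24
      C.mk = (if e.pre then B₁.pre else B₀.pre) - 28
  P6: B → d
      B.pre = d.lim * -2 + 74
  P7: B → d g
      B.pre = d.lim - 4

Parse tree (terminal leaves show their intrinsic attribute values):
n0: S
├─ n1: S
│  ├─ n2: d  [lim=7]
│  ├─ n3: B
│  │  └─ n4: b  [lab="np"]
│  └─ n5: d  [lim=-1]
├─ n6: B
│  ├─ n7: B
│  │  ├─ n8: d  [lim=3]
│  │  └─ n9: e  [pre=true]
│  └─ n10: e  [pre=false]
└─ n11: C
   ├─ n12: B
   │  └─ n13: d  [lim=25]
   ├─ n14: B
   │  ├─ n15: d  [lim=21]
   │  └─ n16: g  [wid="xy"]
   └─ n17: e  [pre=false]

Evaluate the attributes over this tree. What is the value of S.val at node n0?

true

1. n2.lim = 7  [terminal]
2. n3.val = false  [false]
3. n4.lab = "np"  [terminal]
4. n3.pre = 8  [len(b.lab) + 6]
5. n5.lim = -1  [terminal]
6. n1.val = false  [d₀.lim > 7]
7. n1.acc = "qr"  ["qr"]
8. n6.val = false  [S₁.val == true]
9. n7.val = false  [B₀.val == true]
10. n8.lim = 3  [terminal]
11. n9.pre = true  [terminal]
12. n7.pre = 25  [25]
13. n10.pre = false  [terminal]
14. n6.pre = 7  [B₁.pre - 18]
15. n11.pre = "vqr"  ["v" ++ S₁.acc]
16. n11.cnt = "qrk"  [S₁.acc ++ "k"]
17. n12.val = false  [false]
18. n13.lim = 25  [terminal]
19. n12.pre = 24  [d.lim * -2 + 74]
20. n14.val = false  [B₀.pre > 24]
21. n15.lim = 21  [terminal]
22. n16.wid = "xy"  [terminal]
23. n14.pre = 17  [d.lim - 4]
24. n17.pre = false  [terminal]
25. n11.mk = -4  [(if e.pre then B₁.pre else B₀.pre) - 28]
26. n0.val = true  [C.mk > -5]
27. n0.acc = "zn"  ["zn"]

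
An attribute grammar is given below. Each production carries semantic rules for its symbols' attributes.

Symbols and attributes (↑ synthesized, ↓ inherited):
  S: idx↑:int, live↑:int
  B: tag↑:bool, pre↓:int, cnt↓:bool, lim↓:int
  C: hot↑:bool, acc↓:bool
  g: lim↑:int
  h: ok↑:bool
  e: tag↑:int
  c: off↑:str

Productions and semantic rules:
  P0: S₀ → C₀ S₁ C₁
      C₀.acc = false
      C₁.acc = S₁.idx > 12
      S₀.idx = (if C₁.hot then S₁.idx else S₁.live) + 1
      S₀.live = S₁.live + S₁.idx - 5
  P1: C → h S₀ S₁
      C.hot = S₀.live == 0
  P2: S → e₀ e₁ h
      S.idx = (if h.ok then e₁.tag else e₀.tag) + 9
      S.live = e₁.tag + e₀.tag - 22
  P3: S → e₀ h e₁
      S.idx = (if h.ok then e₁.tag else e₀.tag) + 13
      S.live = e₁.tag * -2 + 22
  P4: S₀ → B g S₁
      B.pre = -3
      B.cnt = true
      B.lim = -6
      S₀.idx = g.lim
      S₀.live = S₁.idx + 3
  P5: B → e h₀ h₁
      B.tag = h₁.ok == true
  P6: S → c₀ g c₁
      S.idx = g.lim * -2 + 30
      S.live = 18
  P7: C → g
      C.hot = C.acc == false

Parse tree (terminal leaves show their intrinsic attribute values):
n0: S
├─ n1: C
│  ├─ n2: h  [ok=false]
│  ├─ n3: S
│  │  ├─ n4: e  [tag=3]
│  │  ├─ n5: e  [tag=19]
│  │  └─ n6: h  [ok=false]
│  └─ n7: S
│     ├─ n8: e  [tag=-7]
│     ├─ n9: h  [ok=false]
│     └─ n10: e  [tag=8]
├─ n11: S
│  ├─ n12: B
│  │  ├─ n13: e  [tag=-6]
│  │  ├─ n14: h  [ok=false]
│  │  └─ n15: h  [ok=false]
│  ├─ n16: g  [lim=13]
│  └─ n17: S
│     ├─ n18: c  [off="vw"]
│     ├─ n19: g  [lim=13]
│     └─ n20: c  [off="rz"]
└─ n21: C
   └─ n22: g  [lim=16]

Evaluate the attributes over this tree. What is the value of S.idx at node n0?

1. n1.acc = false  [false]
2. n2.ok = false  [terminal]
3. n4.tag = 3  [terminal]
4. n5.tag = 19  [terminal]
5. n6.ok = false  [terminal]
6. n3.idx = 12  [(if h.ok then e₁.tag else e₀.tag) + 9]
7. n3.live = 0  [e₁.tag + e₀.tag - 22]
8. n8.tag = -7  [terminal]
9. n9.ok = false  [terminal]
10. n10.tag = 8  [terminal]
11. n7.idx = 6  [(if h.ok then e₁.tag else e₀.tag) + 13]
12. n7.live = 6  [e₁.tag * -2 + 22]
13. n1.hot = true  [S₀.live == 0]
14. n12.pre = -3  [-3]
15. n12.cnt = true  [true]
16. n12.lim = -6  [-6]
17. n13.tag = -6  [terminal]
18. n14.ok = false  [terminal]
19. n15.ok = false  [terminal]
20. n12.tag = false  [h₁.ok == true]
21. n16.lim = 13  [terminal]
22. n18.off = "vw"  [terminal]
23. n19.lim = 13  [terminal]
24. n20.off = "rz"  [terminal]
25. n17.idx = 4  [g.lim * -2 + 30]
26. n17.live = 18  [18]
27. n11.idx = 13  [g.lim]
28. n11.live = 7  [S₁.idx + 3]
29. n21.acc = true  [S₁.idx > 12]
30. n22.lim = 16  [terminal]
31. n21.hot = false  [C.acc == false]
32. n0.idx = 8  [(if C₁.hot then S₁.idx else S₁.live) + 1]
33. n0.live = 15  [S₁.live + S₁.idx - 5]

8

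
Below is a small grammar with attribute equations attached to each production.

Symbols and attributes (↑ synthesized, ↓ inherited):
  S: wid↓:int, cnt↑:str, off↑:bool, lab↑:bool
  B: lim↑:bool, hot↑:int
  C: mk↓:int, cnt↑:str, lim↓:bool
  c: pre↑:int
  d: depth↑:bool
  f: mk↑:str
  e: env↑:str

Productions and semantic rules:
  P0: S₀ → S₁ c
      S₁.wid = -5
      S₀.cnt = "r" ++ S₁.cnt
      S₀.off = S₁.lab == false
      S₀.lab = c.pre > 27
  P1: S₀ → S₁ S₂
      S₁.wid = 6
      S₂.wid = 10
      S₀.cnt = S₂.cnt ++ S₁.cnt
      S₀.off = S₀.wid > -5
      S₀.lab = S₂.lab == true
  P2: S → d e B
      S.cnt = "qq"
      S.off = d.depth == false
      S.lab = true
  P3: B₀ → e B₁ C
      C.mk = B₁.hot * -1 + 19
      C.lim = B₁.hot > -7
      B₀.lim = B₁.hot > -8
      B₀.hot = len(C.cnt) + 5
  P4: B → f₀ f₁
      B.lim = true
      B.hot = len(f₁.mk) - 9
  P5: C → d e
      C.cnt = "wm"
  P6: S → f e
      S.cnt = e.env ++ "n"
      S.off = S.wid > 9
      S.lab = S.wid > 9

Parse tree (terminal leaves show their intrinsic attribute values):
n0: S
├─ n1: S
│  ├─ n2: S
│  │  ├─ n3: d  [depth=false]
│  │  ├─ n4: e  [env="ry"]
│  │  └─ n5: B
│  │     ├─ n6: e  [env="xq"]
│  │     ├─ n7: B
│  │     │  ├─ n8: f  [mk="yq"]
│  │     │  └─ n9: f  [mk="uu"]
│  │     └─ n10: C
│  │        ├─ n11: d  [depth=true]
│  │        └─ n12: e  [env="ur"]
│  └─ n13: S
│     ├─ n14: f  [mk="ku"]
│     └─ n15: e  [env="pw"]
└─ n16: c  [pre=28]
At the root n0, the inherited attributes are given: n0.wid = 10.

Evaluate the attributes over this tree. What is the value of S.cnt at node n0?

"rpwnqq"

1. n0.wid = 10  [given at root]
2. n1.wid = -5  [-5]
3. n2.wid = 6  [6]
4. n3.depth = false  [terminal]
5. n4.env = "ry"  [terminal]
6. n6.env = "xq"  [terminal]
7. n8.mk = "yq"  [terminal]
8. n9.mk = "uu"  [terminal]
9. n7.lim = true  [true]
10. n7.hot = -7  [len(f₁.mk) - 9]
11. n10.mk = 26  [B₁.hot * -1 + 19]
12. n10.lim = false  [B₁.hot > -7]
13. n11.depth = true  [terminal]
14. n12.env = "ur"  [terminal]
15. n10.cnt = "wm"  ["wm"]
16. n5.lim = true  [B₁.hot > -8]
17. n5.hot = 7  [len(C.cnt) + 5]
18. n2.cnt = "qq"  ["qq"]
19. n2.off = true  [d.depth == false]
20. n2.lab = true  [true]
21. n13.wid = 10  [10]
22. n14.mk = "ku"  [terminal]
23. n15.env = "pw"  [terminal]
24. n13.cnt = "pwn"  [e.env ++ "n"]
25. n13.off = true  [S.wid > 9]
26. n13.lab = true  [S.wid > 9]
27. n1.cnt = "pwnqq"  [S₂.cnt ++ S₁.cnt]
28. n1.off = false  [S₀.wid > -5]
29. n1.lab = true  [S₂.lab == true]
30. n16.pre = 28  [terminal]
31. n0.cnt = "rpwnqq"  ["r" ++ S₁.cnt]
32. n0.off = false  [S₁.lab == false]
33. n0.lab = true  [c.pre > 27]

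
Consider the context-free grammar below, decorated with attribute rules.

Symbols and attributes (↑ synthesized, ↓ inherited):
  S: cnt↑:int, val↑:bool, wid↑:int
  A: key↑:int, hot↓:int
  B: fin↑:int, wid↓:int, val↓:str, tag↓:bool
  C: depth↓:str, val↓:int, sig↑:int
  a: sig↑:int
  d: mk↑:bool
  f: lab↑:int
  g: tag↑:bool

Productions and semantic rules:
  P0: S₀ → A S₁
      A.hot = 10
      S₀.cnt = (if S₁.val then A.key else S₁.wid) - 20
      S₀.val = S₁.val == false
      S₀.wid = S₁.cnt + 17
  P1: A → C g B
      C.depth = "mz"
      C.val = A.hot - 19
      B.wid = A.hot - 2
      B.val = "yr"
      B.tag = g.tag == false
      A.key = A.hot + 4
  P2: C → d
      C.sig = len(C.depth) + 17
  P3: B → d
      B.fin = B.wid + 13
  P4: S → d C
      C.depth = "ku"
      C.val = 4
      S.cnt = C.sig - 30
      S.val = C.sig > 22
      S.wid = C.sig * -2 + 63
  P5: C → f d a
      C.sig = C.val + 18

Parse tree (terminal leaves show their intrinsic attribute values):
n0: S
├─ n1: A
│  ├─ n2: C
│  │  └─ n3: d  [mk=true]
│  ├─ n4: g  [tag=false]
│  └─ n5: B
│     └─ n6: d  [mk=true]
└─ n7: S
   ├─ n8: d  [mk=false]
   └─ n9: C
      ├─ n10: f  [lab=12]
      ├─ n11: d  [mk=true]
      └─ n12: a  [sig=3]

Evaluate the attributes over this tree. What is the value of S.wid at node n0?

9

1. n1.hot = 10  [10]
2. n2.depth = "mz"  ["mz"]
3. n2.val = -9  [A.hot - 19]
4. n3.mk = true  [terminal]
5. n2.sig = 19  [len(C.depth) + 17]
6. n4.tag = false  [terminal]
7. n5.wid = 8  [A.hot - 2]
8. n5.val = "yr"  ["yr"]
9. n5.tag = true  [g.tag == false]
10. n6.mk = true  [terminal]
11. n5.fin = 21  [B.wid + 13]
12. n1.key = 14  [A.hot + 4]
13. n8.mk = false  [terminal]
14. n9.depth = "ku"  ["ku"]
15. n9.val = 4  [4]
16. n10.lab = 12  [terminal]
17. n11.mk = true  [terminal]
18. n12.sig = 3  [terminal]
19. n9.sig = 22  [C.val + 18]
20. n7.cnt = -8  [C.sig - 30]
21. n7.val = false  [C.sig > 22]
22. n7.wid = 19  [C.sig * -2 + 63]
23. n0.cnt = -1  [(if S₁.val then A.key else S₁.wid) - 20]
24. n0.val = true  [S₁.val == false]
25. n0.wid = 9  [S₁.cnt + 17]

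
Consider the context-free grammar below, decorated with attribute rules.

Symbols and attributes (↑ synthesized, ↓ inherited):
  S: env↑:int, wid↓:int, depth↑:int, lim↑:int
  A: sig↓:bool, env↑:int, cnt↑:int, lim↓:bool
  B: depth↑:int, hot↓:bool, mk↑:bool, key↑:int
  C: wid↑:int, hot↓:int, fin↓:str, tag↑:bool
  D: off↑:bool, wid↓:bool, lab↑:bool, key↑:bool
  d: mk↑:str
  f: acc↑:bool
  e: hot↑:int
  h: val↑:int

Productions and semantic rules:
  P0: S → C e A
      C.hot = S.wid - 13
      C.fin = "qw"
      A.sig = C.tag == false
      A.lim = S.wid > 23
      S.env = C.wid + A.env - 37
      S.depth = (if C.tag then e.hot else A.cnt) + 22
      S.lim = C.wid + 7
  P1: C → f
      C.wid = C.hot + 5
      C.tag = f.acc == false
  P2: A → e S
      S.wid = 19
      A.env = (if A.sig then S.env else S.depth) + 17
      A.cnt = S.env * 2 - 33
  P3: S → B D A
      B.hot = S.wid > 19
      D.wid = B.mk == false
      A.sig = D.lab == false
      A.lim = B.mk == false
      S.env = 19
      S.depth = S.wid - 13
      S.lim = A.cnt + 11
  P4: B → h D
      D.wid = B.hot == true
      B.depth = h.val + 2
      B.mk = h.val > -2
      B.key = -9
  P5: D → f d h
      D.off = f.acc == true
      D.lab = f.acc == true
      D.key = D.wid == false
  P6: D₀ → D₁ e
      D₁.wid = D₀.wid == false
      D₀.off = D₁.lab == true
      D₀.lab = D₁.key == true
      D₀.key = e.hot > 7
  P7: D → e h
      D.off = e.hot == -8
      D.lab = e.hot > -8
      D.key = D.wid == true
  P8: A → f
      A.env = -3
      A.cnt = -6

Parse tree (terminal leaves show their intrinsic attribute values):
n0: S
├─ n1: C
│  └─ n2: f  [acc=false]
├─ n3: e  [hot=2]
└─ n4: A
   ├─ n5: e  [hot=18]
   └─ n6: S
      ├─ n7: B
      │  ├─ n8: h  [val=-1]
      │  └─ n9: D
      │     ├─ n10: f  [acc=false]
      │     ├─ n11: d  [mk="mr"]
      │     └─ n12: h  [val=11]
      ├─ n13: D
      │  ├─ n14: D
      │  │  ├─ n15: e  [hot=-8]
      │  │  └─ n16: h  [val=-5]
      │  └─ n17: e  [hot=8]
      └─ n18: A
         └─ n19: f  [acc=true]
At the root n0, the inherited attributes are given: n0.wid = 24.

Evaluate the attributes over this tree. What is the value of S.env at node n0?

2

1. n0.wid = 24  [given at root]
2. n1.hot = 11  [S.wid - 13]
3. n1.fin = "qw"  ["qw"]
4. n2.acc = false  [terminal]
5. n1.wid = 16  [C.hot + 5]
6. n1.tag = true  [f.acc == false]
7. n3.hot = 2  [terminal]
8. n4.sig = false  [C.tag == false]
9. n4.lim = true  [S.wid > 23]
10. n5.hot = 18  [terminal]
11. n6.wid = 19  [19]
12. n7.hot = false  [S.wid > 19]
13. n8.val = -1  [terminal]
14. n9.wid = false  [B.hot == true]
15. n10.acc = false  [terminal]
16. n11.mk = "mr"  [terminal]
17. n12.val = 11  [terminal]
18. n9.off = false  [f.acc == true]
19. n9.lab = false  [f.acc == true]
20. n9.key = true  [D.wid == false]
21. n7.depth = 1  [h.val + 2]
22. n7.mk = true  [h.val > -2]
23. n7.key = -9  [-9]
24. n13.wid = false  [B.mk == false]
25. n14.wid = true  [D₀.wid == false]
26. n15.hot = -8  [terminal]
27. n16.val = -5  [terminal]
28. n14.off = true  [e.hot == -8]
29. n14.lab = false  [e.hot > -8]
30. n14.key = true  [D.wid == true]
31. n17.hot = 8  [terminal]
32. n13.off = false  [D₁.lab == true]
33. n13.lab = true  [D₁.key == true]
34. n13.key = true  [e.hot > 7]
35. n18.sig = false  [D.lab == false]
36. n18.lim = false  [B.mk == false]
37. n19.acc = true  [terminal]
38. n18.env = -3  [-3]
39. n18.cnt = -6  [-6]
40. n6.env = 19  [19]
41. n6.depth = 6  [S.wid - 13]
42. n6.lim = 5  [A.cnt + 11]
43. n4.env = 23  [(if A.sig then S.env else S.depth) + 17]
44. n4.cnt = 5  [S.env * 2 - 33]
45. n0.env = 2  [C.wid + A.env - 37]
46. n0.depth = 24  [(if C.tag then e.hot else A.cnt) + 22]
47. n0.lim = 23  [C.wid + 7]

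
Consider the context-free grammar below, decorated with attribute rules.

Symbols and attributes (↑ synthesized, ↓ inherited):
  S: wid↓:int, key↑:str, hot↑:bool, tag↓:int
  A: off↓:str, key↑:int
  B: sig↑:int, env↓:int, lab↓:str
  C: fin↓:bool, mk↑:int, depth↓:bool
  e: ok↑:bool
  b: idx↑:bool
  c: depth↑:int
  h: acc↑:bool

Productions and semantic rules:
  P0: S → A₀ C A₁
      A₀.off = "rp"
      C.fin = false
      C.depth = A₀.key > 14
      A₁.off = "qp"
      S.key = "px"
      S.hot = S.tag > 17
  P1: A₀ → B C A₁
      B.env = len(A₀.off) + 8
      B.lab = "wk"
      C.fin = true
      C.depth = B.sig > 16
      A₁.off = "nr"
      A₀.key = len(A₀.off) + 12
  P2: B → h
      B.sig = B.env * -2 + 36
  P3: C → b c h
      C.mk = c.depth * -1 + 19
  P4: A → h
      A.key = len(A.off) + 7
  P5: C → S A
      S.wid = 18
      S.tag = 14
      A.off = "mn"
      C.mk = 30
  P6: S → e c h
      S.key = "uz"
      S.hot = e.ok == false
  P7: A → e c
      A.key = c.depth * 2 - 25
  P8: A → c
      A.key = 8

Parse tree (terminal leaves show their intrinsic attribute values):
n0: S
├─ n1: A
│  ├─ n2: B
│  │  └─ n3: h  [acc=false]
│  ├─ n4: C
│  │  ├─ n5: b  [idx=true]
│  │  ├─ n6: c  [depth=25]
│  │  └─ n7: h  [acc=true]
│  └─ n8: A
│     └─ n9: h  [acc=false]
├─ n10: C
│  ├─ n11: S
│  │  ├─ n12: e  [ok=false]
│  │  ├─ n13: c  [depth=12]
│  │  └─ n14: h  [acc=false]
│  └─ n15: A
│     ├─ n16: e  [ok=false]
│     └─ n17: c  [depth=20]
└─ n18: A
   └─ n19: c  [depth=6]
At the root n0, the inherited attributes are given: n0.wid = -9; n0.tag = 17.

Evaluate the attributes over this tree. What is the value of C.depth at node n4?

false

1. n0.wid = -9  [given at root]
2. n0.tag = 17  [given at root]
3. n1.off = "rp"  ["rp"]
4. n2.env = 10  [len(A₀.off) + 8]
5. n2.lab = "wk"  ["wk"]
6. n3.acc = false  [terminal]
7. n2.sig = 16  [B.env * -2 + 36]
8. n4.fin = true  [true]
9. n4.depth = false  [B.sig > 16]
10. n5.idx = true  [terminal]
11. n6.depth = 25  [terminal]
12. n7.acc = true  [terminal]
13. n4.mk = -6  [c.depth * -1 + 19]
14. n8.off = "nr"  ["nr"]
15. n9.acc = false  [terminal]
16. n8.key = 9  [len(A.off) + 7]
17. n1.key = 14  [len(A₀.off) + 12]
18. n10.fin = false  [false]
19. n10.depth = false  [A₀.key > 14]
20. n11.wid = 18  [18]
21. n11.tag = 14  [14]
22. n12.ok = false  [terminal]
23. n13.depth = 12  [terminal]
24. n14.acc = false  [terminal]
25. n11.key = "uz"  ["uz"]
26. n11.hot = true  [e.ok == false]
27. n15.off = "mn"  ["mn"]
28. n16.ok = false  [terminal]
29. n17.depth = 20  [terminal]
30. n15.key = 15  [c.depth * 2 - 25]
31. n10.mk = 30  [30]
32. n18.off = "qp"  ["qp"]
33. n19.depth = 6  [terminal]
34. n18.key = 8  [8]
35. n0.key = "px"  ["px"]
36. n0.hot = false  [S.tag > 17]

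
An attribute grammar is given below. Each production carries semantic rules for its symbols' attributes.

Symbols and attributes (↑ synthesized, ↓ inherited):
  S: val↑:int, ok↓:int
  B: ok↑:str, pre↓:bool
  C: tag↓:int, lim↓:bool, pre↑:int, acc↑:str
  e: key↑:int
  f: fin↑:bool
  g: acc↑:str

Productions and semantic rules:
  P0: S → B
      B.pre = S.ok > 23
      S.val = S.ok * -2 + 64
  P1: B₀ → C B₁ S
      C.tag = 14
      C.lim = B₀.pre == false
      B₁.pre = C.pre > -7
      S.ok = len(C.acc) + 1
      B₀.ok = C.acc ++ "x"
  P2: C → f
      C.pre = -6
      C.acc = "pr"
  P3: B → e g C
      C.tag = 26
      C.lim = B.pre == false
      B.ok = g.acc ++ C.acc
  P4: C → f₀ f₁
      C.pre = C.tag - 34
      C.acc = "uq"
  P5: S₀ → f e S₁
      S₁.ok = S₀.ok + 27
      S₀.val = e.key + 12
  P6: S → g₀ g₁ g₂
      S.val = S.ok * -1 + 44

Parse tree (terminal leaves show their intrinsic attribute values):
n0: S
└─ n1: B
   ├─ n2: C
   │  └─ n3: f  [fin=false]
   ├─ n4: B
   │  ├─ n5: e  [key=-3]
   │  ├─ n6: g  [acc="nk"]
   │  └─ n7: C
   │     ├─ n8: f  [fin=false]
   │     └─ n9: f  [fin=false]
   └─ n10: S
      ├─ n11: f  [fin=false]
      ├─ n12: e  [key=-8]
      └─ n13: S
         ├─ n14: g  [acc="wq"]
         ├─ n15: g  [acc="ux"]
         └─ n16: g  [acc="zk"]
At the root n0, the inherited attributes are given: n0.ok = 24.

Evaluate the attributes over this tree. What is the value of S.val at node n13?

1. n0.ok = 24  [given at root]
2. n1.pre = true  [S.ok > 23]
3. n2.tag = 14  [14]
4. n2.lim = false  [B₀.pre == false]
5. n3.fin = false  [terminal]
6. n2.pre = -6  [-6]
7. n2.acc = "pr"  ["pr"]
8. n4.pre = true  [C.pre > -7]
9. n5.key = -3  [terminal]
10. n6.acc = "nk"  [terminal]
11. n7.tag = 26  [26]
12. n7.lim = false  [B.pre == false]
13. n8.fin = false  [terminal]
14. n9.fin = false  [terminal]
15. n7.pre = -8  [C.tag - 34]
16. n7.acc = "uq"  ["uq"]
17. n4.ok = "nkuq"  [g.acc ++ C.acc]
18. n10.ok = 3  [len(C.acc) + 1]
19. n11.fin = false  [terminal]
20. n12.key = -8  [terminal]
21. n13.ok = 30  [S₀.ok + 27]
22. n14.acc = "wq"  [terminal]
23. n15.acc = "ux"  [terminal]
24. n16.acc = "zk"  [terminal]
25. n13.val = 14  [S.ok * -1 + 44]
26. n10.val = 4  [e.key + 12]
27. n1.ok = "prx"  [C.acc ++ "x"]
28. n0.val = 16  [S.ok * -2 + 64]

14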